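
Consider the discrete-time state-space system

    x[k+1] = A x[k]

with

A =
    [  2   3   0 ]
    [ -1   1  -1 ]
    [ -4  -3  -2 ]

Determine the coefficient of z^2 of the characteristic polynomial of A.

Expand det(zI - A) for the 3×3 matrix.
p(z) = z^3 - z^2 - 4z + 4.
(Check: constant term = det(-A) = (-1)^3 det A = 4; coefficient of z^2 = -tr A = -1.)
The coefficient of z^2 is -1.

-1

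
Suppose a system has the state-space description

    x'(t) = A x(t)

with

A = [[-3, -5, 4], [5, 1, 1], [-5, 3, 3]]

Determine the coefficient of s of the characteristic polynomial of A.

33

Expand det(sI - A) for the 3×3 matrix.
p(s) = s^3 - s^2 + 33s - 180.
(Check: constant term = det(-A) = (-1)^3 det A = -180; coefficient of s^2 = -tr A = -1.)
The coefficient of s is 33.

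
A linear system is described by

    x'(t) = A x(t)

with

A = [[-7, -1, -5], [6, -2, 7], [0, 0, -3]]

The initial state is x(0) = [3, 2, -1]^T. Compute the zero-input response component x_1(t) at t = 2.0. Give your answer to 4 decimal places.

det(sI - A) = s^3 - (tr A)s^2 + (M11 + M22 + M33)s - det A, where Mii is the 2×2 principal minor of A obtained by deleting row i and column i.
tr A = (-7) + (-2) + (-3) = -12; M11 = (-2)·(-3) - 7·0 = 6 - 0 = 6; M22 = (-7)·(-3) - (-5)·0 = 21 - 0 = 21; M33 = (-7)·(-2) - (-1)·6 = 14 - (-6) = 20; sum of minors = 47.
det A = (-7)·((-2)·(-3) - 7·0) - (-1)·(6·(-3) - 7·0) + (-5)·(6·0 - (-2)·0) = (-7)·6 - (-1)·(-18) + (-5)·0 = -60.
So p(s) = det(sI - A) = s^3 + 12s^2 + 47s + 60.
Rational-root test: any integer root divides 60. Testing small divisors, s = -3 works: p(-3) = -27 + 108 + (-141) + 60 = 0, so (s + 3) is a factor.
Dividing, p(s) = (s + 3)(s^2 + 9s + 20).
Factor s^2 + 9s + 20: two numbers with sum -9 and product 20 are -4 and -5, so s^2 + 9s + 20 = (s + 4)(s + 5).
Hence p(s) = (s + 3) (s + 4) (s + 5), with roots -5, -4, -3.
The eigenvalues -5, -4, -3 are distinct and real, so A is diagonalisable and x(t) = e^{At} x(0) = V diag(e^{λ_i t}) V^{-1} x(0), where the columns of V are the eigenvectors.
λ = -5: A - (-5)I = [[-2, -1, -5], [6, 3, 7], [0, 0, 2]]. v must be orthogonal to every row; (row 1) × (row 2) = [8, -16, 0], so take v_1 = [1, -2, 0]^T.
λ = -4: A - (-4)I = [[-3, -1, -5], [6, 2, 7], [0, 0, 1]]. v must be orthogonal to every row; (row 1) × (row 2) = [3, -9, 0], so take v_2 = [-1, 3, 0]^T.
λ = -3: A - (-3)I = [[-4, -1, -5], [6, 1, 7], [0, 0, 0]]. v must be orthogonal to every row; (row 1) × (row 2) = [-2, -2, 2], so take v_3 = [1, 1, -1]^T.
V = [v_1 v_2 v_3] = [[1, -1, 1], [-2, 3, 1], [0, 0, -1]] has det V = -1, so V^{-1} = adj(V)/det V = [[3, 1, 4], [2, 1, 3], [0, 0, -1]].
Modal coordinates z(0) = V^{-1} x(0): 3·3 + 1·2 + 4·(-1) = 7; 2·3 + 1·2 + 3·(-1) = 5; 0·3 + 0·2 + (-1)·(-1) = 1; so z(0) = [7, 5, 1]^T.
x_1(t) = Σ_i (v_i)_1 · z_i(0) · e^{λ_i t} (row 1 of V times the modal terms).
x_1(2.0) = 1·7·e^{-5·2.0} + (-1)·5·e^{-4·2.0} + 1·1·e^{-3·2.0} = 7·0.000045 + (-5)·0.000335 + 1·0.002479 = 0.0011.

0.0011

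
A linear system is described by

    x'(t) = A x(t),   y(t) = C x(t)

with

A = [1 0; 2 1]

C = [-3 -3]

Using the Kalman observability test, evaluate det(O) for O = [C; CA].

CA = [[-9, -3]]
Observability matrix O = [C; CA] = [[-3, -3], [-9, -3]]
det(O) = (-3)·(-3) - (-3)·(-9) = 9 - 27 = -18
Since det(O) ≠ 0, rank(O) = 2 and the system is completely observable.

-18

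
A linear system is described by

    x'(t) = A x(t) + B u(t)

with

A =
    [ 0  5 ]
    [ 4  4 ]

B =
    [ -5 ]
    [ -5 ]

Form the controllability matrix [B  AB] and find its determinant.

75

AB = [[-25], [-40]]
Controllability matrix C = [B  AB] = [[-5, -25], [-5, -40]]
det(C) = (-5)·(-40) - (-25)·(-5) = 200 - 125 = 75
Since det(C) ≠ 0, rank(C) = 2 and the system is completely controllable.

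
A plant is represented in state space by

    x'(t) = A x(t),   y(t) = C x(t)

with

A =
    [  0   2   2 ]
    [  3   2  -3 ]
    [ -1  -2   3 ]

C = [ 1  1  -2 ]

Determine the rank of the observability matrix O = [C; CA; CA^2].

CA = [[5, 8, -7]]
CA^2 = [[31, 40, -35]]
Observability matrix O = [C; CA; CA^2] = [[1, 1, -2], [5, 8, -7], [31, 40, -35]]
det(O) = 1·(8·(-35) - (-7)·40) - 1·(5·(-35) - (-7)·31) + (-2)·(5·40 - 8·31) = 1·0 - 1·42 + (-2)·(-48) = 54 ≠ 0, so rank(O) = 3.
rank(O) = 3 = n, so the pair (A, C) is completely observable.

3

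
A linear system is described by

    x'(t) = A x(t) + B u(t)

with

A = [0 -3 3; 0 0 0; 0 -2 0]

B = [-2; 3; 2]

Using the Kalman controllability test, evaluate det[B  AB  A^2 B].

324

AB = [[-3], [0], [-6]]
A^2B = [[-18], [0], [0]]
Controllability matrix C = [B  AB  A^2B] = [[-2, -3, -18], [3, 0, 0], [2, -6, 0]]
Expanding along the first row, det(C) = (-2)·(0·0 - 0·(-6)) - (-3)·(3·0 - 0·2) + (-18)·(3·(-6) - 0·2) = (-2)·0 - (-3)·0 + (-18)·(-18) = 324
Since det(C) ≠ 0, rank(C) = 3 and the system is completely controllable.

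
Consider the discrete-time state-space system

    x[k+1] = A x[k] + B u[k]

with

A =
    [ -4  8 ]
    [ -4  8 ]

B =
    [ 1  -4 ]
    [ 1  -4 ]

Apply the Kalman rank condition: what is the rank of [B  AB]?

AB = [[4, -16], [4, -16]]
Controllability matrix C = [B  AB] = [[1, -4, 4, -16], [1, -4, 4, -16]]
Every column of C is a scalar multiple of column 1 = [1, 1] (multipliers 1, -4, 4, -16), so the columns span a one-dimensional space.
C ≠ 0, hence rank(C) = 1.
rank(C) = 1 < n = 2, so the pair (A, B) is not completely controllable.

1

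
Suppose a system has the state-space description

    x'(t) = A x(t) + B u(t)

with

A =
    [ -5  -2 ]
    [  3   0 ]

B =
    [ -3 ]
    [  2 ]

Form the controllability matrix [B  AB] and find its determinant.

AB = [[11], [-9]]
Controllability matrix C = [B  AB] = [[-3, 11], [2, -9]]
det(C) = (-3)·(-9) - 11·2 = 27 - 22 = 5
Since det(C) ≠ 0, rank(C) = 2 and the system is completely controllable.

5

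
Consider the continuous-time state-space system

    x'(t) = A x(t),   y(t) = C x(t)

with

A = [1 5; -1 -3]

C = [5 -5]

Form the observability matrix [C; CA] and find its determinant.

CA = [[10, 40]]
Observability matrix O = [C; CA] = [[5, -5], [10, 40]]
det(O) = 5·40 - (-5)·10 = 200 - (-50) = 250
Since det(O) ≠ 0, rank(O) = 2 and the system is completely observable.

250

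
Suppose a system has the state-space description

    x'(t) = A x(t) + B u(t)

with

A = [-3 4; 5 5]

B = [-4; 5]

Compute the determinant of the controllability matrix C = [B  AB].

-180

AB = [[32], [5]]
Controllability matrix C = [B  AB] = [[-4, 32], [5, 5]]
det(C) = (-4)·5 - 32·5 = -20 - 160 = -180
Since det(C) ≠ 0, rank(C) = 2 and the system is completely controllable.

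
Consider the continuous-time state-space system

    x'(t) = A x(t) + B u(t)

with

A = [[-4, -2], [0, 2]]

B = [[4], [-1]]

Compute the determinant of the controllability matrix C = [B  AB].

-22

AB = [[-14], [-2]]
Controllability matrix C = [B  AB] = [[4, -14], [-1, -2]]
det(C) = 4·(-2) - (-14)·(-1) = -8 - 14 = -22
Since det(C) ≠ 0, rank(C) = 2 and the system is completely controllable.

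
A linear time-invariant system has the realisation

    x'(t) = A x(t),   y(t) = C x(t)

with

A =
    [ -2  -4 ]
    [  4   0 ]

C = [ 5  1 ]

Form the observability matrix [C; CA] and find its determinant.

CA = [[-6, -20]]
Observability matrix O = [C; CA] = [[5, 1], [-6, -20]]
det(O) = 5·(-20) - 1·(-6) = -100 - (-6) = -94
Since det(O) ≠ 0, rank(O) = 2 and the system is completely observable.

-94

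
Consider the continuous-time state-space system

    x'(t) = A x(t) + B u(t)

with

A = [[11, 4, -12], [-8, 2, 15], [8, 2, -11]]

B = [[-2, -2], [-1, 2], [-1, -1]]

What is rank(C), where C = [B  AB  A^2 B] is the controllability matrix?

AB = [[-14, -2], [-1, 5], [-7, -1]]
A^2B = [[-74, 10], [5, 11], [-37, 5]]
Controllability matrix C = [B  AB  A^2B] = [[-2, -2, -14, -2, -74, 10], [-1, 2, -1, 5, 5, 11], [-1, -1, -7, -1, -37, 5]]
The rows r1, r2, r3 of C are linearly dependent: -r1 + 2·r3 = 0 (check each entry), so rank(C) ≤ 2.
The 2×2 minor from rows 1, 2, columns 1, 2 is (-2)·2 - (-2)·(-1) = -4 - 2 = -6 ≠ 0, so rank(C) = 2.
rank(C) = 2 < n = 3, so the pair (A, B) is not completely controllable.

2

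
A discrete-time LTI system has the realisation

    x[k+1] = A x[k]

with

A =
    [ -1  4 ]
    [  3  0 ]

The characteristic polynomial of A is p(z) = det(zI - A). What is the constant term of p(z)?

-12

For a 2×2 matrix, det(zI - A) = z^2 - (tr A)z + det A.
tr A = -1, det A = -12.
So p(z) = z^2 + z - 12.
The constant term is -12.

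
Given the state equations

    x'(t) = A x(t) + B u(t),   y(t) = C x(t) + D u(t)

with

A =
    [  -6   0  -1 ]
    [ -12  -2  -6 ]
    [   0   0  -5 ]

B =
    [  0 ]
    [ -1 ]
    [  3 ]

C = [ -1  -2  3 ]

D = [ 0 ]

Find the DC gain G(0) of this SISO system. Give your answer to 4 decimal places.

5.3000

G(0) = C(-A)^{-1}B + D = -C A^{-1} B + D.
det A = -60, so A^{-1} = (1/-60)·adj(A) = [[-1/6, 0, 1/30], [1, -1/2, 2/5], [0, 0, -1/5]]
A^{-1} B = [1/10, 17/10, -3/5]^T
C A^{-1} B = -53/10
G(0) = D - C A^{-1} B = 0 - (-53/10) = 53/10 ≈ 5.3000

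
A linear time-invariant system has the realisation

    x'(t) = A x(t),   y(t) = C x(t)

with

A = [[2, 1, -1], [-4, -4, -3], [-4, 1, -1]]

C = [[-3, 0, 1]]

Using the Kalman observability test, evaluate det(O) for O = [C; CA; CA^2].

CA = [[-10, -2, 2]]
CA^2 = [[-20, 0, 14]]
Observability matrix O = [C; CA; CA^2] = [[-3, 0, 1], [-10, -2, 2], [-20, 0, 14]]
Expanding along the first row, det(O) = (-3)·((-2)·14 - 2·0) - 0·((-10)·14 - 2·(-20)) + 1·((-10)·0 - (-2)·(-20)) = (-3)·(-28) - 0·(-100) + 1·(-40) = 44
Since det(O) ≠ 0, rank(O) = 3 and the system is completely observable.

44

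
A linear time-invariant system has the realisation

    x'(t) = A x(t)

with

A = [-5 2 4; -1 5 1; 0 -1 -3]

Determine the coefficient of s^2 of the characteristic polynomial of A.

3

Expand det(sI - A) for the 3×3 matrix.
p(s) = s^3 + 3s^2 - 22s - 68.
(Check: constant term = det(-A) = (-1)^3 det A = -68; coefficient of s^2 = -tr A = 3.)
The coefficient of s^2 is 3.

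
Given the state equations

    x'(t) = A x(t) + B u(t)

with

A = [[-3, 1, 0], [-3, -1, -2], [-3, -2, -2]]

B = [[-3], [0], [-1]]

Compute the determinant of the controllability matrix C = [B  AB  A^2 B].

AB = [[9], [11], [11]]
A^2B = [[-16], [-60], [-71]]
Controllability matrix C = [B  AB  A^2B] = [[-3, 9, -16], [0, 11, -60], [-1, 11, -71]]
Expanding along the first row, det(C) = (-3)·(11·(-71) - (-60)·11) - 9·(0·(-71) - (-60)·(-1)) + (-16)·(0·11 - 11·(-1)) = (-3)·(-121) - 9·(-60) + (-16)·11 = 727
Since det(C) ≠ 0, rank(C) = 3 and the system is completely controllable.

727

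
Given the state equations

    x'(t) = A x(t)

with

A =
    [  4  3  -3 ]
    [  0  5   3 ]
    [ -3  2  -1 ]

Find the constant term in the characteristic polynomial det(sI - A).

Expand det(sI - A) for the 3×3 matrix.
p(s) = s^3 - 8s^2 - 4s + 116.
(Check: constant term = det(-A) = (-1)^3 det A = 116; coefficient of s^2 = -tr A = -8.)
The constant term is 116.

116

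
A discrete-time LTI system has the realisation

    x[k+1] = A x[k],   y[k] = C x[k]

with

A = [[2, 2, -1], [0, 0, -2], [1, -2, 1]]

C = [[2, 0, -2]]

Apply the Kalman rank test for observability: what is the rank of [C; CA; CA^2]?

3

CA = [[2, 8, -4]]
CA^2 = [[0, 12, -22]]
Observability matrix O = [C; CA; CA^2] = [[2, 0, -2], [2, 8, -4], [0, 12, -22]]
det(O) = 2·(8·(-22) - (-4)·12) - 0·(2·(-22) - (-4)·0) + (-2)·(2·12 - 8·0) = 2·(-128) - 0·(-44) + (-2)·24 = -304 ≠ 0, so rank(O) = 3.
rank(O) = 3 = n, so the pair (A, C) is completely observable.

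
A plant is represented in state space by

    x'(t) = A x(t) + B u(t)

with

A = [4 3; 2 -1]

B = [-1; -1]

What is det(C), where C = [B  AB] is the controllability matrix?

AB = [[-7], [-1]]
Controllability matrix C = [B  AB] = [[-1, -7], [-1, -1]]
det(C) = (-1)·(-1) - (-7)·(-1) = 1 - 7 = -6
Since det(C) ≠ 0, rank(C) = 2 and the system is completely controllable.

-6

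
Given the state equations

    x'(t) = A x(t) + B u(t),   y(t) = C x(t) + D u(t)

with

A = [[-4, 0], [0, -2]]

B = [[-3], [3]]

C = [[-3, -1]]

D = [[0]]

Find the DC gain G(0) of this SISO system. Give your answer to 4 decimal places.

0.7500

G(0) = C(-A)^{-1}B + D = -C A^{-1} B + D.
det A = 8, so A^{-1} = (1/8)·adj(A) = [[-1/4, 0], [0, -1/2]]
A^{-1} B = [3/4, -3/2]^T
C A^{-1} B = -3/4
G(0) = D - C A^{-1} B = 0 - (-3/4) = 3/4 ≈ 0.7500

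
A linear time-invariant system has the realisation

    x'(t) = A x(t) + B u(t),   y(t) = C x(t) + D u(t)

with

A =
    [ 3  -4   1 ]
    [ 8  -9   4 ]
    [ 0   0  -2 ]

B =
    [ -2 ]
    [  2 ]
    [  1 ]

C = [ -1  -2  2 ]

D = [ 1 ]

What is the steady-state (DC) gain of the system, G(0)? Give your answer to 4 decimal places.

G(0) = C(-A)^{-1}B + D = -C A^{-1} B + D.
det A = -10, so A^{-1} = (1/-10)·adj(A) = [[-9/5, 4/5, 7/10], [-8/5, 3/5, 2/5], [0, 0, -1/2]]
A^{-1} B = [59/10, 24/5, -1/2]^T
C A^{-1} B = -33/2
G(0) = D - C A^{-1} B = 1 - (-33/2) = 35/2 ≈ 17.5000

17.5000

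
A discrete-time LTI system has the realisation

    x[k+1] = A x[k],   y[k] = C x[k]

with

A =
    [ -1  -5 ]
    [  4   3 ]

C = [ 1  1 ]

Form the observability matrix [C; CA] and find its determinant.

-5

CA = [[3, -2]]
Observability matrix O = [C; CA] = [[1, 1], [3, -2]]
det(O) = 1·(-2) - 1·3 = -2 - 3 = -5
Since det(O) ≠ 0, rank(O) = 2 and the system is completely observable.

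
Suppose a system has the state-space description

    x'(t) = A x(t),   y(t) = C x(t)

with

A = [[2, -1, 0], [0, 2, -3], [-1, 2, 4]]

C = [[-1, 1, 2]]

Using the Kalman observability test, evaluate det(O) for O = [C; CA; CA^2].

36

CA = [[-4, 7, 5]]
CA^2 = [[-13, 28, -1]]
Observability matrix O = [C; CA; CA^2] = [[-1, 1, 2], [-4, 7, 5], [-13, 28, -1]]
Expanding along the first row, det(O) = (-1)·(7·(-1) - 5·28) - 1·((-4)·(-1) - 5·(-13)) + 2·((-4)·28 - 7·(-13)) = (-1)·(-147) - 1·69 + 2·(-21) = 36
Since det(O) ≠ 0, rank(O) = 3 and the system is completely observable.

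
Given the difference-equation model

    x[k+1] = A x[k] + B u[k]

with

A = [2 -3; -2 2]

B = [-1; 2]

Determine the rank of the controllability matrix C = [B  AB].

AB = [[-8], [6]]
Controllability matrix C = [B  AB] = [[-1, -8], [2, 6]]
det(C) = (-1)·6 - (-8)·2 = -6 - (-16) = 10 ≠ 0, so rank(C) = 2.
rank(C) = 2 = n, so the pair (A, B) is completely controllable.

2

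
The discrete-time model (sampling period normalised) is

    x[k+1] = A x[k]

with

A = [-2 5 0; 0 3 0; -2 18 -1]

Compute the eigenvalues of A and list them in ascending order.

-2, -1, 3

det(zI - A) = z^3 - (tr A)z^2 + (M11 + M22 + M33)z - det A, where Mii is the 2×2 principal minor of A obtained by deleting row i and column i.
tr A = (-2) + 3 + (-1) = 0; M11 = 3·(-1) - 0·18 = -3 - 0 = -3; M22 = (-2)·(-1) - 0·(-2) = 2 - 0 = 2; M33 = (-2)·3 - 5·0 = -6 - 0 = -6; sum of minors = -7.
det A = (-2)·(3·(-1) - 0·18) - 5·(0·(-1) - 0·(-2)) + 0·(0·18 - 3·(-2)) = (-2)·(-3) - 5·0 + 0·6 = 6.
So p(z) = det(zI - A) = z^3 - 7z - 6.
Rational-root test: any integer root divides -6. Testing small divisors, z = -1 works: p(-1) = -1 + 0 + 7 + (-6) = 0, so (z + 1) is a factor.
Dividing, p(z) = (z + 1)(z^2 - z - 6).
Factor z^2 - z - 6: two numbers with sum 1 and product -6 are 3 and -2, so z^2 - z - 6 = (z - 3)(z + 2).
Hence p(z) = (z - 3) (z + 1) (z + 2), with roots -2, -1, 3.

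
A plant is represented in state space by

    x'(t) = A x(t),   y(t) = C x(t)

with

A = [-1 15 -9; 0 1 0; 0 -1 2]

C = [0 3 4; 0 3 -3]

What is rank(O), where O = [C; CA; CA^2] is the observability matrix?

2

CA = [[0, -1, 8], [0, 6, -6]]
CA^2 = [[0, -9, 16], [0, 12, -12]]
Observability matrix O = [C; CA; CA^2] = [[0, 3, 4], [0, 3, -3], [0, -1, 8], [0, 6, -6], [0, -9, 16], [0, 12, -12]]
Column 1 of O is identically zero, so rank(O) ≤ 2.
The 2×2 minor from rows 1, 2, columns 2, 3 is 3·(-3) - 4·3 = -9 - 12 = -21 ≠ 0, so rank(O) = 2.
rank(O) = 2 < n = 3, so the pair (A, C) is not completely observable.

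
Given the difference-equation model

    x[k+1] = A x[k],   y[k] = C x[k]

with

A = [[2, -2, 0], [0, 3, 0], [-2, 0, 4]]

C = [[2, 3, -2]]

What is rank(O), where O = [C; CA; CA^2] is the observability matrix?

2

CA = [[8, 5, -8]]
CA^2 = [[32, -1, -32]]
Observability matrix O = [C; CA; CA^2] = [[2, 3, -2], [8, 5, -8], [32, -1, -32]]
The columns c1, c2, c3 of O are linearly dependent: c1 + c3 = 0 (check each entry), so rank(O) ≤ 2.
The 2×2 minor from rows 1, 2, columns 1, 2 is 2·5 - 3·8 = 10 - 24 = -14 ≠ 0, so rank(O) = 2.
rank(O) = 2 < n = 3, so the pair (A, C) is not completely observable.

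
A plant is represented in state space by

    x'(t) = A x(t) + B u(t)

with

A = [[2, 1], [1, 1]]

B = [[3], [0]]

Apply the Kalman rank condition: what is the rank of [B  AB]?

2

AB = [[6], [3]]
Controllability matrix C = [B  AB] = [[3, 6], [0, 3]]
det(C) = 3·3 - 6·0 = 9 - 0 = 9 ≠ 0, so rank(C) = 2.
rank(C) = 2 = n, so the pair (A, B) is completely controllable.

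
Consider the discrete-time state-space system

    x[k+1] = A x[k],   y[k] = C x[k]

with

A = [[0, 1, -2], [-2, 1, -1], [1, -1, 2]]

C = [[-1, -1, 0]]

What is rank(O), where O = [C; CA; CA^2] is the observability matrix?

CA = [[2, -2, 3]]
CA^2 = [[7, -3, 4]]
Observability matrix O = [C; CA; CA^2] = [[-1, -1, 0], [2, -2, 3], [7, -3, 4]]
det(O) = (-1)·((-2)·4 - 3·(-3)) - (-1)·(2·4 - 3·7) + 0·(2·(-3) - (-2)·7) = (-1)·1 - (-1)·(-13) + 0·8 = -14 ≠ 0, so rank(O) = 3.
rank(O) = 3 = n, so the pair (A, C) is completely observable.

3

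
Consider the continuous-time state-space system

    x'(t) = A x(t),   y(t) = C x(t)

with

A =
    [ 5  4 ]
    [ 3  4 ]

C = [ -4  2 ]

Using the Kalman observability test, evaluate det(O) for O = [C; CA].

60

CA = [[-14, -8]]
Observability matrix O = [C; CA] = [[-4, 2], [-14, -8]]
det(O) = (-4)·(-8) - 2·(-14) = 32 - (-28) = 60
Since det(O) ≠ 0, rank(O) = 2 and the system is completely observable.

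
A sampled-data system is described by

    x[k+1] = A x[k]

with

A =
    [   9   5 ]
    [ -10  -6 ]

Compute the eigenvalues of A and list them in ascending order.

-1, 4

det(zI - A) = z^2 - (tr A)z + det A, with tr A = 9 + (-6) = 3 and det A = 9·(-6) - 5·(-10) = -54 - (-50) = -4.
So p(z) = det(zI - A) = z^2 - 3z - 4.
Factor z^2 - 3z - 4: two numbers with sum 3 and product -4 are 4 and -1, so z^2 - 3z - 4 = (z - 4)(z + 1).
Hence p(z) = (z - 4) (z + 1), with roots -1, 4.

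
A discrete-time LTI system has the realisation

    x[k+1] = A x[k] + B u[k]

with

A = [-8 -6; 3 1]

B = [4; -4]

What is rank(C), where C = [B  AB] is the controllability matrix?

AB = [[-8], [8]]
Controllability matrix C = [B  AB] = [[4, -8], [-4, 8]]
Every column of C is a scalar multiple of column 1 = [4, -4] (multipliers 1, -2), so the columns span a one-dimensional space.
C ≠ 0, hence rank(C) = 1.
rank(C) = 1 < n = 2, so the pair (A, B) is not completely controllable.

1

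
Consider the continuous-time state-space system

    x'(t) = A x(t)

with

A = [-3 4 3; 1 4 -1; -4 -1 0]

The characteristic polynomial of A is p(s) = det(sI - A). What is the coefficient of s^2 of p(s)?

-1

Expand det(sI - A) for the 3×3 matrix.
p(s) = s^3 - s^2 - 5s - 64.
(Check: constant term = det(-A) = (-1)^3 det A = -64; coefficient of s^2 = -tr A = -1.)
The coefficient of s^2 is -1.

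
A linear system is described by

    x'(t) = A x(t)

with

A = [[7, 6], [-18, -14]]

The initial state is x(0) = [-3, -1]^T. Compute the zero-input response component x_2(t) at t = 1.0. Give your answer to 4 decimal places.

det(sI - A) = s^2 - (tr A)s + det A, with tr A = 7 + (-14) = -7 and det A = 7·(-14) - 6·(-18) = -98 - (-108) = 10.
So p(s) = det(sI - A) = s^2 + 7s + 10.
Factor s^2 + 7s + 10: two numbers with sum -7 and product 10 are -2 and -5, so s^2 + 7s + 10 = (s + 2)(s + 5).
Hence p(s) = (s + 2) (s + 5), with roots -5, -2.
The eigenvalues -5, -2 are distinct and real, so A is diagonalisable and x(t) = e^{At} x(0) = V diag(e^{λ_i t}) V^{-1} x(0), where the columns of V are the eigenvectors.
λ = -5: A - (-5)I = [[12, 6], [-18, -9]]. Row 1 gives 12·v1 + 6·v2 = 0, so take v_1 = [-1, 2]^T.
λ = -2: A - (-2)I = [[9, 6], [-18, -12]]. Row 1 gives 9·v1 + 6·v2 = 0, so take v_2 = [2, -3]^T.
V = [v_1 v_2] = [[-1, 2], [2, -3]] has det V = -1, so V^{-1} = adj(V)/det V = [[3, 2], [2, 1]].
Modal coordinates z(0) = V^{-1} x(0): 3·(-3) + 2·(-1) = -11; 2·(-3) + 1·(-1) = -7; so z(0) = [-11, -7]^T.
x_2(t) = Σ_i (v_i)_2 · z_i(0) · e^{λ_i t} (row 2 of V times the modal terms).
x_2(1.0) = 2·(-11)·e^{-5·1.0} + (-3)·(-7)·e^{-2·1.0} = (-22)·0.006738 + 21·0.135335 = 2.6938.

2.6938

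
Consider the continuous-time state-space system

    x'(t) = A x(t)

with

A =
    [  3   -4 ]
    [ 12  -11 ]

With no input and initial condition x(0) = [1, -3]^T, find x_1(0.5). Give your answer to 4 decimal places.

1.4925

det(sI - A) = s^2 - (tr A)s + det A, with tr A = 3 + (-11) = -8 and det A = 3·(-11) - (-4)·12 = -33 - (-48) = 15.
So p(s) = det(sI - A) = s^2 + 8s + 15.
Factor s^2 + 8s + 15: two numbers with sum -8 and product 15 are -3 and -5, so s^2 + 8s + 15 = (s + 3)(s + 5).
Hence p(s) = (s + 3) (s + 5), with roots -5, -3.
The eigenvalues -5, -3 are distinct and real, so A is diagonalisable and x(t) = e^{At} x(0) = V diag(e^{λ_i t}) V^{-1} x(0), where the columns of V are the eigenvectors.
λ = -5: A - (-5)I = [[8, -4], [12, -6]]. Row 1 gives 8·v1 + (-4)·v2 = 0, so take v_1 = [-1, -2]^T.
λ = -3: A - (-3)I = [[6, -4], [12, -8]]. Row 1 gives 6·v1 + (-4)·v2 = 0, so take v_2 = [2, 3]^T.
V = [v_1 v_2] = [[-1, 2], [-2, 3]] has det V = 1, so V^{-1} = adj(V)/det V = [[3, -2], [2, -1]].
Modal coordinates z(0) = V^{-1} x(0): 3·1 + (-2)·(-3) = 9; 2·1 + (-1)·(-3) = 5; so z(0) = [9, 5]^T.
x_1(t) = Σ_i (v_i)_1 · z_i(0) · e^{λ_i t} (row 1 of V times the modal terms).
x_1(0.5) = (-1)·9·e^{-5·0.5} + 2·5·e^{-3·0.5} = (-9)·0.082085 + 10·0.223130 = 1.4925.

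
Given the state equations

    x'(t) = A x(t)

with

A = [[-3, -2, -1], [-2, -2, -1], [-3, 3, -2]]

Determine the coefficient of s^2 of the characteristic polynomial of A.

7

Expand det(sI - A) for the 3×3 matrix.
p(s) = s^3 + 7s^2 + 12s + 7.
(Check: constant term = det(-A) = (-1)^3 det A = 7; coefficient of s^2 = -tr A = 7.)
The coefficient of s^2 is 7.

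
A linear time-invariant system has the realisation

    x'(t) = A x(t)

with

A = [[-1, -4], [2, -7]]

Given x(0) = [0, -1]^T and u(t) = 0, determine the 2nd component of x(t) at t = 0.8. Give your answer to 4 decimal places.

0.0541

det(sI - A) = s^2 - (tr A)s + det A, with tr A = (-1) + (-7) = -8 and det A = (-1)·(-7) - (-4)·2 = 7 - (-8) = 15.
So p(s) = det(sI - A) = s^2 + 8s + 15.
Factor s^2 + 8s + 15: two numbers with sum -8 and product 15 are -3 and -5, so s^2 + 8s + 15 = (s + 3)(s + 5).
Hence p(s) = (s + 3) (s + 5), with roots -5, -3.
The eigenvalues -5, -3 are distinct and real, so A is diagonalisable and x(t) = e^{At} x(0) = V diag(e^{λ_i t}) V^{-1} x(0), where the columns of V are the eigenvectors.
λ = -5: A - (-5)I = [[4, -4], [2, -2]]. Row 1 gives 4·v1 + (-4)·v2 = 0, so take v_1 = [-1, -1]^T.
λ = -3: A - (-3)I = [[2, -4], [2, -4]]. Row 1 gives 2·v1 + (-4)·v2 = 0, so take v_2 = [2, 1]^T.
V = [v_1 v_2] = [[-1, 2], [-1, 1]] has det V = 1, so V^{-1} = adj(V)/det V = [[1, -2], [1, -1]].
Modal coordinates z(0) = V^{-1} x(0): 1·0 + (-2)·(-1) = 2; 1·0 + (-1)·(-1) = 1; so z(0) = [2, 1]^T.
x_2(t) = Σ_i (v_i)_2 · z_i(0) · e^{λ_i t} (row 2 of V times the modal terms).
x_2(0.8) = (-1)·2·e^{-5·0.8} + 1·1·e^{-3·0.8} = (-2)·0.018316 + 1·0.090718 = 0.0541.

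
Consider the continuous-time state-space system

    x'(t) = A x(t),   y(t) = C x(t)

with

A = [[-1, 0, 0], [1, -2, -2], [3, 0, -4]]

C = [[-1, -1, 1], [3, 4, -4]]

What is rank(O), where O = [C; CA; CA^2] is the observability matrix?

CA = [[3, 2, -2], [-11, -8, 8]]
CA^2 = [[-7, -4, 4], [27, 16, -16]]
Observability matrix O = [C; CA; CA^2] = [[-1, -1, 1], [3, 4, -4], [3, 2, -2], [-11, -8, 8], [-7, -4, 4], [27, 16, -16]]
The columns c1, c2, c3 of O are linearly dependent: c2 + c3 = 0 (check each entry), so rank(O) ≤ 2.
The 2×2 minor from rows 1, 2, columns 1, 2 is (-1)·4 - (-1)·3 = -4 - (-3) = -1 ≠ 0, so rank(O) = 2.
rank(O) = 2 < n = 3, so the pair (A, C) is not completely observable.

2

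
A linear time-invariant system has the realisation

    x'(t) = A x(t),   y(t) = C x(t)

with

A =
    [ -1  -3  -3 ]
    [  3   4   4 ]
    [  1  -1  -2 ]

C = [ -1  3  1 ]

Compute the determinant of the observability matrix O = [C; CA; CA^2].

CA = [[11, 14, 13]]
CA^2 = [[44, 10, -3]]
Observability matrix O = [C; CA; CA^2] = [[-1, 3, 1], [11, 14, 13], [44, 10, -3]]
Expanding along the first row, det(O) = (-1)·(14·(-3) - 13·10) - 3·(11·(-3) - 13·44) + 1·(11·10 - 14·44) = (-1)·(-172) - 3·(-605) + 1·(-506) = 1481
Since det(O) ≠ 0, rank(O) = 3 and the system is completely observable.

1481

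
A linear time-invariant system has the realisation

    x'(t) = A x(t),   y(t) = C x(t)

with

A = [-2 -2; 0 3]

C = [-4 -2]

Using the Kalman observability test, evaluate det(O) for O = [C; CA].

CA = [[8, 2]]
Observability matrix O = [C; CA] = [[-4, -2], [8, 2]]
det(O) = (-4)·2 - (-2)·8 = -8 - (-16) = 8
Since det(O) ≠ 0, rank(O) = 2 and the system is completely observable.

8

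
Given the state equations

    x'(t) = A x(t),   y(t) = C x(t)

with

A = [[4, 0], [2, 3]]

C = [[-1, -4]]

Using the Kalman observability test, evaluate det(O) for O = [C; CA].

CA = [[-12, -12]]
Observability matrix O = [C; CA] = [[-1, -4], [-12, -12]]
det(O) = (-1)·(-12) - (-4)·(-12) = 12 - 48 = -36
Since det(O) ≠ 0, rank(O) = 2 and the system is completely observable.

-36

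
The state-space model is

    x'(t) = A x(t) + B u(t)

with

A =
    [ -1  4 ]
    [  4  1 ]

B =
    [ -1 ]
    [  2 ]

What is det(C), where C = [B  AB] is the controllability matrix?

-16

AB = [[9], [-2]]
Controllability matrix C = [B  AB] = [[-1, 9], [2, -2]]
det(C) = (-1)·(-2) - 9·2 = 2 - 18 = -16
Since det(C) ≠ 0, rank(C) = 2 and the system is completely controllable.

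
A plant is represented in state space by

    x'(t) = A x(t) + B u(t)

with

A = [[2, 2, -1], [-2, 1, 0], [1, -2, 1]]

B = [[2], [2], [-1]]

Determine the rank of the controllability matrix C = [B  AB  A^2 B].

3

AB = [[9], [-2], [-3]]
A^2B = [[17], [-20], [10]]
Controllability matrix C = [B  AB  A^2B] = [[2, 9, 17], [2, -2, -20], [-1, -3, 10]]
det(C) = 2·((-2)·10 - (-20)·(-3)) - 9·(2·10 - (-20)·(-1)) + 17·(2·(-3) - (-2)·(-1)) = 2·(-80) - 9·0 + 17·(-8) = -296 ≠ 0, so rank(C) = 3.
rank(C) = 3 = n, so the pair (A, B) is completely controllable.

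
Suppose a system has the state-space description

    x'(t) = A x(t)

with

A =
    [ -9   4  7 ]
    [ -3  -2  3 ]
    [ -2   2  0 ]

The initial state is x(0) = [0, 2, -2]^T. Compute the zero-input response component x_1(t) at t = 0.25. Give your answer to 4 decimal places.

det(sI - A) = s^3 - (tr A)s^2 + (M11 + M22 + M33)s - det A, where Mii is the 2×2 principal minor of A obtained by deleting row i and column i.
tr A = (-9) + (-2) + 0 = -11; M11 = (-2)·0 - 3·2 = 0 - 6 = -6; M22 = (-9)·0 - 7·(-2) = 0 - (-14) = 14; M33 = (-9)·(-2) - 4·(-3) = 18 - (-12) = 30; sum of minors = 38.
det A = (-9)·((-2)·0 - 3·2) - 4·((-3)·0 - 3·(-2)) + 7·((-3)·2 - (-2)·(-2)) = (-9)·(-6) - 4·6 + 7·(-10) = -40.
So p(s) = det(sI - A) = s^3 + 11s^2 + 38s + 40.
Rational-root test: any integer root divides 40. Testing small divisors, s = -2 works: p(-2) = -8 + 44 + (-76) + 40 = 0, so (s + 2) is a factor.
Dividing, p(s) = (s + 2)(s^2 + 9s + 20).
Factor s^2 + 9s + 20: two numbers with sum -9 and product 20 are -4 and -5, so s^2 + 9s + 20 = (s + 4)(s + 5).
Hence p(s) = (s + 2) (s + 4) (s + 5), with roots -5, -4, -2.
The eigenvalues -5, -4, -2 are distinct and real, so A is diagonalisable and x(t) = e^{At} x(0) = V diag(e^{λ_i t}) V^{-1} x(0), where the columns of V are the eigenvectors.
λ = -5: A - (-5)I = [[-4, 4, 7], [-3, 3, 3], [-2, 2, 5]]. v must be orthogonal to every row; (row 1) × (row 2) = [-9, -9, 0], so take v_1 = [-1, -1, 0]^T.
λ = -4: A - (-4)I = [[-5, 4, 7], [-3, 2, 3], [-2, 2, 4]]. v must be orthogonal to every row; (row 1) × (row 2) = [-2, -6, 2], so take v_2 = [1, 3, -1]^T.
λ = -2: A - (-2)I = [[-7, 4, 7], [-3, 0, 3], [-2, 2, 2]]. v must be orthogonal to every row; (row 1) × (row 2) = [12, 0, 12], so take v_3 = [1, 0, 1]^T.
V = [v_1 v_2 v_3] = [[-1, 1, 1], [-1, 3, 0], [0, -1, 1]] has det V = -1, so V^{-1} = adj(V)/det V = [[-3, 2, 3], [-1, 1, 1], [-1, 1, 2]].
Modal coordinates z(0) = V^{-1} x(0): (-3)·0 + 2·2 + 3·(-2) = -2; (-1)·0 + 1·2 + 1·(-2) = 0; (-1)·0 + 1·2 + 2·(-2) = -2; so z(0) = [-2, 0, -2]^T.
x_1(t) = Σ_i (v_i)_1 · z_i(0) · e^{λ_i t} (row 1 of V times the modal terms).
x_1(0.25) = (-1)·(-2)·e^{-5·0.25} + 1·0·e^{-4·0.25} + 1·(-2)·e^{-2·0.25} = 2·0.286505 + 0·0.367879 + (-2)·0.606531 = -0.6401.

-0.6401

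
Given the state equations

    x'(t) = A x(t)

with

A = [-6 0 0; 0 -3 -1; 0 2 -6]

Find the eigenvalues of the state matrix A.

-6, -5, -4

det(sI - A) = s^3 - (tr A)s^2 + (M11 + M22 + M33)s - det A, where Mii is the 2×2 principal minor of A obtained by deleting row i and column i.
tr A = (-6) + (-3) + (-6) = -15; M11 = (-3)·(-6) - (-1)·2 = 18 - (-2) = 20; M22 = (-6)·(-6) - 0·0 = 36 - 0 = 36; M33 = (-6)·(-3) - 0·0 = 18 - 0 = 18; sum of minors = 74.
det A = (-6)·((-3)·(-6) - (-1)·2) - 0·(0·(-6) - (-1)·0) + 0·(0·2 - (-3)·0) = (-6)·20 - 0·0 + 0·0 = -120.
So p(s) = det(sI - A) = s^3 + 15s^2 + 74s + 120.
Rational-root test: any integer root divides 120. Testing small divisors, s = -4 works: p(-4) = -64 + 240 + (-296) + 120 = 0, so (s + 4) is a factor.
Dividing, p(s) = (s + 4)(s^2 + 11s + 30).
Factor s^2 + 11s + 30: two numbers with sum -11 and product 30 are -5 and -6, so s^2 + 11s + 30 = (s + 5)(s + 6).
Hence p(s) = (s + 4) (s + 5) (s + 6), with roots -6, -5, -4.
All eigenvalues have negative real part, so the system is asymptotically stable.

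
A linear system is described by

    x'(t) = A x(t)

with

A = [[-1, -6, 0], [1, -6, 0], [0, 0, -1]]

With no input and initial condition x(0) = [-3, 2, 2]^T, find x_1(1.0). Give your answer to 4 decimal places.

det(sI - A) = s^3 - (tr A)s^2 + (M11 + M22 + M33)s - det A, where Mii is the 2×2 principal minor of A obtained by deleting row i and column i.
tr A = (-1) + (-6) + (-1) = -8; M11 = (-6)·(-1) - 0·0 = 6 - 0 = 6; M22 = (-1)·(-1) - 0·0 = 1 - 0 = 1; M33 = (-1)·(-6) - (-6)·1 = 6 - (-6) = 12; sum of minors = 19.
det A = (-1)·((-6)·(-1) - 0·0) - (-6)·(1·(-1) - 0·0) + 0·(1·0 - (-6)·0) = (-1)·6 - (-6)·(-1) + 0·0 = -12.
So p(s) = det(sI - A) = s^3 + 8s^2 + 19s + 12.
Rational-root test: any integer root divides 12. Testing small divisors, s = -1 works: p(-1) = -1 + 8 + (-19) + 12 = 0, so (s + 1) is a factor.
Dividing, p(s) = (s + 1)(s^2 + 7s + 12).
Factor s^2 + 7s + 12: two numbers with sum -7 and product 12 are -3 and -4, so s^2 + 7s + 12 = (s + 3)(s + 4).
Hence p(s) = (s + 1) (s + 3) (s + 4), with roots -4, -3, -1.
The eigenvalues -4, -3, -1 are distinct and real, so A is diagonalisable and x(t) = e^{At} x(0) = V diag(e^{λ_i t}) V^{-1} x(0), where the columns of V are the eigenvectors.
λ = -4: A - (-4)I = [[3, -6, 0], [1, -2, 0], [0, 0, 3]]. v must be orthogonal to every row; (row 1) × (row 3) = [-18, -9, 0], so take v_1 = [2, 1, 0]^T.
λ = -3: A - (-3)I = [[2, -6, 0], [1, -3, 0], [0, 0, 2]]. v must be orthogonal to every row; (row 1) × (row 3) = [-12, -4, 0], so take v_2 = [3, 1, 0]^T.
λ = -1: A - (-1)I = [[0, -6, 0], [1, -5, 0], [0, 0, 0]]. v must be orthogonal to every row; (row 1) × (row 2) = [0, 0, 6], so take v_3 = [0, 0, 1]^T.
V = [v_1 v_2 v_3] = [[2, 3, 0], [1, 1, 0], [0, 0, 1]] has det V = -1, so V^{-1} = adj(V)/det V = [[-1, 3, 0], [1, -2, 0], [0, 0, 1]].
Modal coordinates z(0) = V^{-1} x(0): (-1)·(-3) + 3·2 + 0·2 = 9; 1·(-3) + (-2)·2 + 0·2 = -7; 0·(-3) + 0·2 + 1·2 = 2; so z(0) = [9, -7, 2]^T.
x_1(t) = Σ_i (v_i)_1 · z_i(0) · e^{λ_i t} (row 1 of V times the modal terms).
x_1(1.0) = 2·9·e^{-4·1.0} + 3·(-7)·e^{-3·1.0} + 0·2·e^{-1·1.0} = 18·0.018316 + (-21)·0.049787 + 0·0.367879 = -0.7158.

-0.7158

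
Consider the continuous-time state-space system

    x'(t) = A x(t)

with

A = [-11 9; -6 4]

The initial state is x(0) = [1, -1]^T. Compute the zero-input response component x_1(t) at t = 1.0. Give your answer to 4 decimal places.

det(sI - A) = s^2 - (tr A)s + det A, with tr A = (-11) + 4 = -7 and det A = (-11)·4 - 9·(-6) = -44 - (-54) = 10.
So p(s) = det(sI - A) = s^2 + 7s + 10.
Factor s^2 + 7s + 10: two numbers with sum -7 and product 10 are -2 and -5, so s^2 + 7s + 10 = (s + 2)(s + 5).
Hence p(s) = (s + 2) (s + 5), with roots -5, -2.
The eigenvalues -5, -2 are distinct and real, so A is diagonalisable and x(t) = e^{At} x(0) = V diag(e^{λ_i t}) V^{-1} x(0), where the columns of V are the eigenvectors.
λ = -5: A - (-5)I = [[-6, 9], [-6, 9]]. Row 1 gives (-6)·v1 + 9·v2 = 0, so take v_1 = [3, 2]^T.
λ = -2: A - (-2)I = [[-9, 9], [-6, 6]]. Row 1 gives (-9)·v1 + 9·v2 = 0, so take v_2 = [-1, -1]^T.
V = [v_1 v_2] = [[3, -1], [2, -1]] has det V = -1, so V^{-1} = adj(V)/det V = [[1, -1], [2, -3]].
Modal coordinates z(0) = V^{-1} x(0): 1·1 + (-1)·(-1) = 2; 2·1 + (-3)·(-1) = 5; so z(0) = [2, 5]^T.
x_1(t) = Σ_i (v_i)_1 · z_i(0) · e^{λ_i t} (row 1 of V times the modal terms).
x_1(1.0) = 3·2·e^{-5·1.0} + (-1)·5·e^{-2·1.0} = 6·0.006738 + (-5)·0.135335 = -0.6362.

-0.6362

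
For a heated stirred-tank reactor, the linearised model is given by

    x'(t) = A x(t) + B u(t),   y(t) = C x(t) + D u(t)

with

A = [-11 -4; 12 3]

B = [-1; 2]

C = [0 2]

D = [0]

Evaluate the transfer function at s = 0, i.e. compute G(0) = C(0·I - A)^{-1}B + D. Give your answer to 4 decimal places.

G(0) = C(-A)^{-1}B + D = -C A^{-1} B + D.
det A = 15, so A^{-1} = (1/15)·adj(A) = [[1/5, 4/15], [-4/5, -11/15]]
A^{-1} B = [1/3, -2/3]^T
C A^{-1} B = -4/3
G(0) = D - C A^{-1} B = 0 - (-4/3) = 4/3 ≈ 1.3333

1.3333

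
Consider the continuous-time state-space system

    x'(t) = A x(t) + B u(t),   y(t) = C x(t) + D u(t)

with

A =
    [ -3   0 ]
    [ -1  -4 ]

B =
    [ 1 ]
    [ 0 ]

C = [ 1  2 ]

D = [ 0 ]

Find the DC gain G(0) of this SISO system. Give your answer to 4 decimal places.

G(0) = C(-A)^{-1}B + D = -C A^{-1} B + D.
det A = 12, so A^{-1} = (1/12)·adj(A) = [[-1/3, 0], [1/12, -1/4]]
A^{-1} B = [-1/3, 1/12]^T
C A^{-1} B = -1/6
G(0) = D - C A^{-1} B = 0 - (-1/6) = 1/6 ≈ 0.1667

0.1667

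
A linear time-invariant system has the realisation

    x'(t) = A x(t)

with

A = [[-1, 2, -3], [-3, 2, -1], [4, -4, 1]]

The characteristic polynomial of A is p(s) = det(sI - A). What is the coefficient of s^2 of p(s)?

-2

Expand det(sI - A) for the 3×3 matrix.
p(s) = s^3 - 2s^2 + 13s + 12.
(Check: constant term = det(-A) = (-1)^3 det A = 12; coefficient of s^2 = -tr A = -2.)
The coefficient of s^2 is -2.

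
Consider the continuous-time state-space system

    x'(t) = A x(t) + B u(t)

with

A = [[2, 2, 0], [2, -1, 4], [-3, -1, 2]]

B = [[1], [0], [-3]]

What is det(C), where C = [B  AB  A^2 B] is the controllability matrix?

554

AB = [[2], [-10], [-9]]
A^2B = [[-16], [-22], [-14]]
Controllability matrix C = [B  AB  A^2B] = [[1, 2, -16], [0, -10, -22], [-3, -9, -14]]
Expanding along the first row, det(C) = 1·((-10)·(-14) - (-22)·(-9)) - 2·(0·(-14) - (-22)·(-3)) + (-16)·(0·(-9) - (-10)·(-3)) = 1·(-58) - 2·(-66) + (-16)·(-30) = 554
Since det(C) ≠ 0, rank(C) = 3 and the system is completely controllable.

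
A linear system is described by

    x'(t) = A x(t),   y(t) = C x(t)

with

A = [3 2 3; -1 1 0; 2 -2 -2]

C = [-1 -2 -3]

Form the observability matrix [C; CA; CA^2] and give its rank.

2

CA = [[-7, 2, 3]]
CA^2 = [[-17, -18, -27]]
Observability matrix O = [C; CA; CA^2] = [[-1, -2, -3], [-7, 2, 3], [-17, -18, -27]]
The columns c1, c2, c3 of O are linearly dependent: -3·c2 + 2·c3 = 0 (check each entry), so rank(O) ≤ 2.
The 2×2 minor from rows 1, 2, columns 1, 2 is (-1)·2 - (-2)·(-7) = -2 - 14 = -16 ≠ 0, so rank(O) = 2.
rank(O) = 2 < n = 3, so the pair (A, C) is not completely observable.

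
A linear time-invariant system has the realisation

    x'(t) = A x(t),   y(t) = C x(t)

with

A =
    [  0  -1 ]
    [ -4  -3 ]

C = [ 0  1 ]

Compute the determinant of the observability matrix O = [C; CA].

CA = [[-4, -3]]
Observability matrix O = [C; CA] = [[0, 1], [-4, -3]]
det(O) = 0·(-3) - 1·(-4) = 0 - (-4) = 4
Since det(O) ≠ 0, rank(O) = 2 and the system is completely observable.

4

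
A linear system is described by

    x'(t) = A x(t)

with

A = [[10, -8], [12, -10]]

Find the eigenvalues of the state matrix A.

det(sI - A) = s^2 - (tr A)s + det A, with tr A = 10 + (-10) = 0 and det A = 10·(-10) - (-8)·12 = -100 - (-96) = -4.
So p(s) = det(sI - A) = s^2 - 4.
Factor s^2 - 4: two numbers with sum 0 and product -4 are 2 and -2, so s^2 - 4 = (s - 2)(s + 2).
Hence p(s) = (s - 2) (s + 2), with roots -2, 2.
At least one eigenvalue has non-negative real part, so the system is not asymptotically stable.

-2, 2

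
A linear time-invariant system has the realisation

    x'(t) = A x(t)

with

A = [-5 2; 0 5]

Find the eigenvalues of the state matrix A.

-5, 5

det(sI - A) = s^2 - (tr A)s + det A, with tr A = (-5) + 5 = 0 and det A = (-5)·5 - 2·0 = -25 - 0 = -25.
So p(s) = det(sI - A) = s^2 - 25.
Factor s^2 - 25: two numbers with sum 0 and product -25 are 5 and -5, so s^2 - 25 = (s - 5)(s + 5).
Hence p(s) = (s - 5) (s + 5), with roots -5, 5.
At least one eigenvalue has non-negative real part, so the system is not asymptotically stable.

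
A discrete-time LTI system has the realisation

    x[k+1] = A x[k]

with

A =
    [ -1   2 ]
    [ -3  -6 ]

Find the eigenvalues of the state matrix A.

-4, -3

det(zI - A) = z^2 - (tr A)z + det A, with tr A = (-1) + (-6) = -7 and det A = (-1)·(-6) - 2·(-3) = 6 - (-6) = 12.
So p(z) = det(zI - A) = z^2 + 7z + 12.
Factor z^2 + 7z + 12: two numbers with sum -7 and product 12 are -3 and -4, so z^2 + 7z + 12 = (z + 3)(z + 4).
Hence p(z) = (z + 3) (z + 4), with roots -4, -3.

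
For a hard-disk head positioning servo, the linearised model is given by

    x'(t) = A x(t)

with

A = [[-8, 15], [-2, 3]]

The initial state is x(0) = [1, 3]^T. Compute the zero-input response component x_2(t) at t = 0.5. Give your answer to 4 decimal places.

det(sI - A) = s^2 - (tr A)s + det A, with tr A = (-8) + 3 = -5 and det A = (-8)·3 - 15·(-2) = -24 - (-30) = 6.
So p(s) = det(sI - A) = s^2 + 5s + 6.
Factor s^2 + 5s + 6: two numbers with sum -5 and product 6 are -2 and -3, so s^2 + 5s + 6 = (s + 2)(s + 3).
Hence p(s) = (s + 2) (s + 3), with roots -3, -2.
The eigenvalues -3, -2 are distinct and real, so A is diagonalisable and x(t) = e^{At} x(0) = V diag(e^{λ_i t}) V^{-1} x(0), where the columns of V are the eigenvectors.
λ = -3: A - (-3)I = [[-5, 15], [-2, 6]]. Row 1 gives (-5)·v1 + 15·v2 = 0, so take v_1 = [3, 1]^T.
λ = -2: A - (-2)I = [[-6, 15], [-2, 5]]. Row 1 gives (-6)·v1 + 15·v2 = 0, so take v_2 = [5, 2]^T.
V = [v_1 v_2] = [[3, 5], [1, 2]] has det V = 1, so V^{-1} = adj(V)/det V = [[2, -5], [-1, 3]].
Modal coordinates z(0) = V^{-1} x(0): 2·1 + (-5)·3 = -13; (-1)·1 + 3·3 = 8; so z(0) = [-13, 8]^T.
x_2(t) = Σ_i (v_i)_2 · z_i(0) · e^{λ_i t} (row 2 of V times the modal terms).
x_2(0.5) = 1·(-13)·e^{-3·0.5} + 2·8·e^{-2·0.5} = (-13)·0.223130 + 16·0.367879 = 2.9854.

2.9854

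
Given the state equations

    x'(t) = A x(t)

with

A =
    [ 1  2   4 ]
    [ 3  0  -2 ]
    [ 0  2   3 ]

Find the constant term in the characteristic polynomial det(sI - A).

Expand det(sI - A) for the 3×3 matrix.
p(s) = s^3 - 4s^2 + s - 10.
(Check: constant term = det(-A) = (-1)^3 det A = -10; coefficient of s^2 = -tr A = -4.)
The constant term is -10.

-10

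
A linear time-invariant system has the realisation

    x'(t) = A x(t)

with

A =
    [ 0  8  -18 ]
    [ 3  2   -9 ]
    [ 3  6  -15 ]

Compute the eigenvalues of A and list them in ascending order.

-6, -4, -3

det(sI - A) = s^3 - (tr A)s^2 + (M11 + M22 + M33)s - det A, where Mii is the 2×2 principal minor of A obtained by deleting row i and column i.
tr A = 0 + 2 + (-15) = -13; M11 = 2·(-15) - (-9)·6 = -30 - (-54) = 24; M22 = 0·(-15) - (-18)·3 = 0 - (-54) = 54; M33 = 0·2 - 8·3 = 0 - 24 = -24; sum of minors = 54.
det A = 0·(2·(-15) - (-9)·6) - 8·(3·(-15) - (-9)·3) + (-18)·(3·6 - 2·3) = 0·24 - 8·(-18) + (-18)·12 = -72.
So p(s) = det(sI - A) = s^3 + 13s^2 + 54s + 72.
Rational-root test: any integer root divides 72. Testing small divisors, s = -3 works: p(-3) = -27 + 117 + (-162) + 72 = 0, so (s + 3) is a factor.
Dividing, p(s) = (s + 3)(s^2 + 10s + 24).
Factor s^2 + 10s + 24: two numbers with sum -10 and product 24 are -4 and -6, so s^2 + 10s + 24 = (s + 4)(s + 6).
Hence p(s) = (s + 3) (s + 4) (s + 6), with roots -6, -4, -3.
All eigenvalues have negative real part, so the system is asymptotically stable.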